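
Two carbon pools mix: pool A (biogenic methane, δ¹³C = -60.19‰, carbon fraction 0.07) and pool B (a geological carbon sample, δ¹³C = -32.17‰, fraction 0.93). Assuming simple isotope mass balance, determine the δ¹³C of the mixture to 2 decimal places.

δ_mix = f_A·δ_A + f_B·δ_B
δ_mix = 0.07 × (-60.19) + 0.93 × (-32.17)
δ_mix = -4.213 + -29.918 = -34.131‰

-34.13‰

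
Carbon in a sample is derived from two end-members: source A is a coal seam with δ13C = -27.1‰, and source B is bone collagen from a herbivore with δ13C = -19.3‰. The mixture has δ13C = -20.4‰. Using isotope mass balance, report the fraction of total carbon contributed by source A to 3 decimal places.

δ_mix = f_A·δ_A + (1 − f_A)·δ_B  ⇒  f_A = (δ_mix − δ_B)/(δ_A − δ_B)
f_A = (-20.4 − (-19.3)) / (-27.1 − (-19.3))
f_A = -1.1 / -7.8 = 0.1410

0.141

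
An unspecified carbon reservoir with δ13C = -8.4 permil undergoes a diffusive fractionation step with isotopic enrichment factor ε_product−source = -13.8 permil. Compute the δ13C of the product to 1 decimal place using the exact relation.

-22.1 permil

To first order, δ_product ≈ δ_source + ε = -22.2 permil.
Exactly, δ_product = (δ_source + 1000)·(ε/1000 + 1) − 1000.
δ_product = (-8.4 + 1000) × (-13.8/1000 + 1) − 1000
δ_product = -22.08 permil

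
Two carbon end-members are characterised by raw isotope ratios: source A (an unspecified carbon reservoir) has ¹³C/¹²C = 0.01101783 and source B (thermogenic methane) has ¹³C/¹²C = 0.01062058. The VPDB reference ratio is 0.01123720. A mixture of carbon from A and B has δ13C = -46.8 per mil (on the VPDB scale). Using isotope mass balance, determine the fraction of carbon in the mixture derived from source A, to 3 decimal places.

0.228

δ_A = (0.01101783/0.01123720 − 1)×1000 = (0.980478 − 1)×1000 = -19.522 per mil
δ_B = (0.01062058/0.01123720 − 1)×1000 = (0.945127 − 1)×1000 = -54.873 per mil
f_A = (δ_mix − δ_B)/(δ_A − δ_B) = (-46.8 − (-54.873))/(-19.522 − (-54.873))
f_A = 8.073 / 35.351 = 0.2284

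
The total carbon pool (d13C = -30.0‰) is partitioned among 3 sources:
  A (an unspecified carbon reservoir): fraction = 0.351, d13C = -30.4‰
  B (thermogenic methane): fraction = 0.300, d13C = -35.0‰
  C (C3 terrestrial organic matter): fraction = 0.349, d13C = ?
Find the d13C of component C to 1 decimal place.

Isotope mass balance: δ_bulk = Σ fᵢ·δᵢ.
-30.0 = 0.351×(-30.4) + 0.300×(-35.0) + 0.349×δ_C
0.349·δ_C = -30.0 − (-21.170) = -8.830
δ_C = -8.830 / 0.349 = -25.30‰

-25.3‰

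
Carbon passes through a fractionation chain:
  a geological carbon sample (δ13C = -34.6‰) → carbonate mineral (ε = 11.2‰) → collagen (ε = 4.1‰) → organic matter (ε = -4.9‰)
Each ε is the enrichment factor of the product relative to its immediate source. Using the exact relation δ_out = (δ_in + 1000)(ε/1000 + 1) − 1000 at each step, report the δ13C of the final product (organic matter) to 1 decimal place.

step 1: δ = (-34.60 + 1000)·(11.2/1000 + 1) − 1000 = -23.79‰
step 2: δ = (-23.79 + 1000)·(4.1/1000 + 1) − 1000 = -19.79‰
step 3: δ = (-19.79 + 1000)·(-4.9/1000 + 1) − 1000 = -24.59‰

-24.6‰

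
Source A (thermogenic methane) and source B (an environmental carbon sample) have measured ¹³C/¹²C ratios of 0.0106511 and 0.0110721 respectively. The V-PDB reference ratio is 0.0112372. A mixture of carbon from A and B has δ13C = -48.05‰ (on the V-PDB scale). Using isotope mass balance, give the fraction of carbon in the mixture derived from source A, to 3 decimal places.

0.890

δ_A = (0.0106511/0.0112372 − 1)×1000 = (0.947843 − 1)×1000 = -52.157‰
δ_B = (0.0110721/0.0112372 − 1)×1000 = (0.985308 − 1)×1000 = -14.692‰
f_A = (δ_mix − δ_B)/(δ_A − δ_B) = (-48.05 − (-14.692))/(-52.157 − (-14.692))
f_A = -33.358 / -37.465 = 0.8904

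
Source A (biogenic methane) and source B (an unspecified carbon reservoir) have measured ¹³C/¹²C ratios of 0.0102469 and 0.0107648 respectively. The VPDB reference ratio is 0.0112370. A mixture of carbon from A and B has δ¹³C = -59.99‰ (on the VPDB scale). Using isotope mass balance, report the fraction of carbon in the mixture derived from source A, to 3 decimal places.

δ_A = (0.0102469/0.0112370 − 1)×1000 = (0.911889 − 1)×1000 = -88.111‰
δ_B = (0.0107648/0.0112370 − 1)×1000 = (0.957978 − 1)×1000 = -42.022‰
f_A = (δ_mix − δ_B)/(δ_A − δ_B) = (-59.99 − (-42.022))/(-88.111 − (-42.022))
f_A = -17.968 / -46.089 = 0.3899

0.390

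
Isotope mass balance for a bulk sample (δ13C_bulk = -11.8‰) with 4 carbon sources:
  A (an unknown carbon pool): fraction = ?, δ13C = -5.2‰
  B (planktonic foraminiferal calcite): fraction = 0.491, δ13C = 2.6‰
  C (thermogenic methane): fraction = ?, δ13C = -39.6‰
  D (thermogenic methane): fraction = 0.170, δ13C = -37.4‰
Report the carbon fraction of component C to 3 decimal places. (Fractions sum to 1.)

0.144

Let f_C and f_A be the unknown fractions; fractions sum to 1 so f_C + f_A = 0.339.
Mass balance: Σ fᵢ·δᵢ = δ_bulk ⇒ f_C·(-39.6) + f_A·(-5.2) = -11.8 − (-5.081) = -6.719
Substitute f_A = 0.339 − f_C:
f_C·(-39.6 − -5.2) = -6.719 − 0.339×(-5.2) = -4.956
f_C = -4.956 / -34.4 = 0.1441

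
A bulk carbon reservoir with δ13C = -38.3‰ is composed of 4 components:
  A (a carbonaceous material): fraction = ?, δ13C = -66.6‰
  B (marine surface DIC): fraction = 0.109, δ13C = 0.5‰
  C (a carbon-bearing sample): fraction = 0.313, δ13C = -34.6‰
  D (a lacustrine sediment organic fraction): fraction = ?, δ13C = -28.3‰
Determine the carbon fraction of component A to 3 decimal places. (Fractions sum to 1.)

0.292

Let f_A and f_D be the unknown fractions; fractions sum to 1 so f_A + f_D = 0.578.
Mass balance: Σ fᵢ·δᵢ = δ_bulk ⇒ f_A·(-66.6) + f_D·(-28.3) = -38.3 − (-10.775) = -27.525
Substitute f_D = 0.578 − f_A:
f_A·(-66.6 − -28.3) = -27.525 − 0.578×(-28.3) = -11.167
f_A = -11.167 / -38.3 = 0.2916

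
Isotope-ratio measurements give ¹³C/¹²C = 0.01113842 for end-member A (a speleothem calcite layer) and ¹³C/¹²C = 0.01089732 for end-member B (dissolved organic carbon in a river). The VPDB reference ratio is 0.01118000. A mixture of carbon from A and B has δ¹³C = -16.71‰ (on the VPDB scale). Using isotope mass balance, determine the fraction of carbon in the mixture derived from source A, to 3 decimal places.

0.398

δ_A = (0.01113842/0.01118000 − 1)×1000 = (0.996281 − 1)×1000 = -3.719‰
δ_B = (0.01089732/0.01118000 − 1)×1000 = (0.974716 − 1)×1000 = -25.284‰
f_A = (δ_mix − δ_B)/(δ_A − δ_B) = (-16.71 − (-25.284))/(-3.719 − (-25.284))
f_A = 8.574 / 21.565 = 0.3976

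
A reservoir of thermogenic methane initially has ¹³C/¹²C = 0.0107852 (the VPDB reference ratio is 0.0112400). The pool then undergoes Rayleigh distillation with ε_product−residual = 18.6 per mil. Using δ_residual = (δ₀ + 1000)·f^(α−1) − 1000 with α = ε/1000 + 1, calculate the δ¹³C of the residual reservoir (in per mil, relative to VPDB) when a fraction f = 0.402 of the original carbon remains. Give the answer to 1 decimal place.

δ₀ = (0.0107852/0.0112400 − 1)×1000 = (0.959537 − 1)×1000 = -40.463 per mil
α − 1 = ε/1000 = 0.0186
f^(α−1) = 0.402^(0.0186) = 0.983193
δ_res = (-40.463 + 1000) × 0.983193 − 1000 = 943.410 − 1000 = -56.59 per mil

-56.6 per mil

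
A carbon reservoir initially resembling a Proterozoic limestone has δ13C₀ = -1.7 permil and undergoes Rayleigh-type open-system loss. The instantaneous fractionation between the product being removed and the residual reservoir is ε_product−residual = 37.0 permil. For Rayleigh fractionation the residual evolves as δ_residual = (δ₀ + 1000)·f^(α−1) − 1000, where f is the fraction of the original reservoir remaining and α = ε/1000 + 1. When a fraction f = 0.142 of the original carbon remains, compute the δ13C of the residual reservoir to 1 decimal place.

-71.3 permil

Rayleigh residual: δ_res = (δ₀ + 1000)·f^(α−1) − 1000
α = ε/1000 + 1 = 1.03700, so α − 1 = 0.03700
f^(α−1) = 0.142^(0.03700) = 0.930325
δ_res = (-1.7 + 1000) × 0.930325 − 1000 = 928.743 − 1000 = -71.26 permil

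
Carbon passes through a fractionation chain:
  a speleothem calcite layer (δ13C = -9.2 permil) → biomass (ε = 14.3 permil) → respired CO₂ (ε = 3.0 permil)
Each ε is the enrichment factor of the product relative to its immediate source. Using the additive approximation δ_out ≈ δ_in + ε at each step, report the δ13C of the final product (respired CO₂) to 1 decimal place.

8.1 permil

step 1: δ ≈ -9.2 + (14.3) = 5.1 permil
step 2: δ ≈ 5.1 + (3.0) = 8.1 permil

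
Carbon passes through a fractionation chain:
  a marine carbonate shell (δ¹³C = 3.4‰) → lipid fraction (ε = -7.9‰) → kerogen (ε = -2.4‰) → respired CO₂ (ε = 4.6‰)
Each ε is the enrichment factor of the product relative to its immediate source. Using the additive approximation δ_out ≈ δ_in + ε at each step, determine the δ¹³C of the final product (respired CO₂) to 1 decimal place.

step 1: δ ≈ 3.4 + (-7.9) = -4.5‰
step 2: δ ≈ -4.5 + (-2.4) = -6.9‰
step 3: δ ≈ -6.9 + (4.6) = -2.3‰

-2.3‰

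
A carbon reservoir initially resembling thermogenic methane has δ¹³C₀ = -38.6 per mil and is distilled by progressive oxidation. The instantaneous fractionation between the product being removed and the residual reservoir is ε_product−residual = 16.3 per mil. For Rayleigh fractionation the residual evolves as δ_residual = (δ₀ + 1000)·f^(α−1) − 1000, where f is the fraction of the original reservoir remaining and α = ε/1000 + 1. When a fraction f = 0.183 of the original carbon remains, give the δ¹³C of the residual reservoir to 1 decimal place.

Rayleigh residual: δ_res = (δ₀ + 1000)·f^(α−1) − 1000
α = ε/1000 + 1 = 1.01630, so α − 1 = 0.01630
f^(α−1) = 0.183^(0.01630) = 0.972698
δ_res = (-38.6 + 1000) × 0.972698 − 1000 = 935.152 − 1000 = -64.85 per mil

-64.8 per mil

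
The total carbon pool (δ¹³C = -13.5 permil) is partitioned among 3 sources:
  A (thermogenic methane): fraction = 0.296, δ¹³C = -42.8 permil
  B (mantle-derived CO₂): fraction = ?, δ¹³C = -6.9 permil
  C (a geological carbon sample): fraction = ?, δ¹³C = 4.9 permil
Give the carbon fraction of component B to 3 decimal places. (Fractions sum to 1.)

Let f_B and f_C be the unknown fractions; fractions sum to 1 so f_B + f_C = 0.704.
Mass balance: Σ fᵢ·δᵢ = δ_bulk ⇒ f_B·(-6.9) + f_C·(4.9) = -13.5 − (-12.669) = -0.831
Substitute f_C = 0.704 − f_B:
f_B·(-6.9 − 4.9) = -0.831 − 0.704×(4.9) = -4.281
f_B = -4.281 / -11.8 = 0.3628

0.363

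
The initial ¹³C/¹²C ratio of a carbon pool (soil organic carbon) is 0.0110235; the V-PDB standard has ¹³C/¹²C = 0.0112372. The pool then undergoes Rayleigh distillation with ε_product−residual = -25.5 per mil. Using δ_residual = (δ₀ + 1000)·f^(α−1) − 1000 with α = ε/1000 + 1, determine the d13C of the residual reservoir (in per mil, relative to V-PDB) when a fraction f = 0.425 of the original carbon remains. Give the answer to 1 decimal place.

2.6 per mil

δ₀ = (0.0110235/0.0112372 − 1)×1000 = (0.980983 − 1)×1000 = -19.017 per mil
α − 1 = ε/1000 = -0.0255
f^(α−1) = 0.425^(-0.0255) = 1.022059
δ_res = (-19.017 + 1000) × 1.022059 − 1000 = 1002.623 − 1000 = 2.62 per mil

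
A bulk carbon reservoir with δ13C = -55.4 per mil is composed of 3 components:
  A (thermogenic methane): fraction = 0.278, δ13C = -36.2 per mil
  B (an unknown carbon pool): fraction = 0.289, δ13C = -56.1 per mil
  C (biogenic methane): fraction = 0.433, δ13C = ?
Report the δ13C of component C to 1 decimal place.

Isotope mass balance: δ_bulk = Σ fᵢ·δᵢ.
-55.4 = 0.278×(-36.2) + 0.289×(-56.1) + 0.433×δ_C
0.433·δ_C = -55.4 − (-26.276) = -29.123
δ_C = -29.123 / 0.433 = -67.26 per mil

-67.3 per mil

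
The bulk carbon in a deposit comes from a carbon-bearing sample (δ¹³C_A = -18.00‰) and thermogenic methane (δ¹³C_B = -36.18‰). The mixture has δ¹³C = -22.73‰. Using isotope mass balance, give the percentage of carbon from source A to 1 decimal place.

74.0%

δ_mix = f_A·δ_A + (1 − f_A)·δ_B  ⇒  f_A = (δ_mix − δ_B)/(δ_A − δ_B)
f_A = (-22.73 − (-36.18)) / (-18.00 − (-36.18))
f_A = 13.45 / 18.18 = 0.7398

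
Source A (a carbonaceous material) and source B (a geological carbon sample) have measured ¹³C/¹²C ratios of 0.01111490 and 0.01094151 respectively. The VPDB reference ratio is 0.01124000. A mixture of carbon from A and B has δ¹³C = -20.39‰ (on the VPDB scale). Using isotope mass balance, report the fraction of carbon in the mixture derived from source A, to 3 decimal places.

0.400

δ_A = (0.01111490/0.01124000 − 1)×1000 = (0.988870 − 1)×1000 = -11.130‰
δ_B = (0.01094151/0.01124000 − 1)×1000 = (0.973444 − 1)×1000 = -26.556‰
f_A = (δ_mix − δ_B)/(δ_A − δ_B) = (-20.39 − (-26.556))/(-11.130 − (-26.556))
f_A = 6.166 / 15.426 = 0.3997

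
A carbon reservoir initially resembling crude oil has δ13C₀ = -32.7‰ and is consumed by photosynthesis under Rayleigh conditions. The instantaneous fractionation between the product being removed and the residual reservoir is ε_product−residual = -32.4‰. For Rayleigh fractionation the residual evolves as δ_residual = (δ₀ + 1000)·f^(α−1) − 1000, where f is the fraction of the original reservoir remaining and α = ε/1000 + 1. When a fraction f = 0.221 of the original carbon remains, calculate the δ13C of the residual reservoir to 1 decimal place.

Rayleigh residual: δ_res = (δ₀ + 1000)·f^(α−1) − 1000
α = ε/1000 + 1 = 0.96760, so α − 1 = -0.03240
f^(α−1) = 0.221^(-0.03240) = 1.050127
δ_res = (-32.7 + 1000) × 1.050127 − 1000 = 1015.788 − 1000 = 15.79‰

15.8‰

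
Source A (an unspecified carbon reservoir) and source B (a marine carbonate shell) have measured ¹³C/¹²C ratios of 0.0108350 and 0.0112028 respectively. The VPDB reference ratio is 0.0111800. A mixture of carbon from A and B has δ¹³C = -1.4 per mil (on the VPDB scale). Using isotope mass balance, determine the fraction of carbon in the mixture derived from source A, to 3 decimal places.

δ_A = (0.0108350/0.0111800 − 1)×1000 = (0.969141 − 1)×1000 = -30.859 per mil
δ_B = (0.0112028/0.0111800 − 1)×1000 = (1.002039 − 1)×1000 = 2.039 per mil
f_A = (δ_mix − δ_B)/(δ_A − δ_B) = (-1.4 − (2.039))/(-30.859 − (2.039))
f_A = -3.439 / -32.898 = 0.1045

0.105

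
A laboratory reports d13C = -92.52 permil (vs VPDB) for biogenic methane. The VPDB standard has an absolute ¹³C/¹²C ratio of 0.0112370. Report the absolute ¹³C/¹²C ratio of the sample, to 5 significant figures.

R_sample = R_standard × (d13C/1000 + 1)
R_sample = 0.0112370 × (-92.52/1000 + 1) = 0.0112370 × 0.907480
R_sample = 0.0101974

0.010197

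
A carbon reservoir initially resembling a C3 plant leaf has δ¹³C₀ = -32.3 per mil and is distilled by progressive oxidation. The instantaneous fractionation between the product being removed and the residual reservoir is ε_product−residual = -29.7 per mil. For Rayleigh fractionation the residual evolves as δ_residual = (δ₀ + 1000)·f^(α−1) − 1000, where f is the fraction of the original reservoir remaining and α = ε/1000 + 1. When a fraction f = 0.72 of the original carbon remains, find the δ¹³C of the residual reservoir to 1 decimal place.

Rayleigh residual: δ_res = (δ₀ + 1000)·f^(α−1) − 1000
α = ε/1000 + 1 = 0.97030, so α − 1 = -0.02970
f^(α−1) = 0.72^(-0.02970) = 1.009804
δ_res = (-32.3 + 1000) × 1.009804 − 1000 = 977.188 − 1000 = -22.81 per mil

-22.8 per mil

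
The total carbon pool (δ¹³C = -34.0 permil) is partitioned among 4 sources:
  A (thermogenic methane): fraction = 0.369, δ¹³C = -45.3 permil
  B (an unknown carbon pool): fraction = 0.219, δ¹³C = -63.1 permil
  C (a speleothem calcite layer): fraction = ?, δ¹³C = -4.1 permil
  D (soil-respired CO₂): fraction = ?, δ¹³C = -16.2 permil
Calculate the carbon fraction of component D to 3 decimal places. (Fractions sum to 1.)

Let f_D and f_C be the unknown fractions; fractions sum to 1 so f_D + f_C = 0.412.
Mass balance: Σ fᵢ·δᵢ = δ_bulk ⇒ f_D·(-16.2) + f_C·(-4.1) = -34.0 − (-30.535) = -3.465
Substitute f_C = 0.412 − f_D:
f_D·(-16.2 − -4.1) = -3.465 − 0.412×(-4.1) = -1.776
f_D = -1.776 / -12.1 = 0.1468

0.147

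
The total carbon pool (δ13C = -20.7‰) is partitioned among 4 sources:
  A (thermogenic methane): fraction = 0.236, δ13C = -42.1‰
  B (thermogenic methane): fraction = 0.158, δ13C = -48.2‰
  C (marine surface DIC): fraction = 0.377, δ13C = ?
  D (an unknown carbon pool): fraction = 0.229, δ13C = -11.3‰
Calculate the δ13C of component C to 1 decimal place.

-1.5‰

Isotope mass balance: δ_bulk = Σ fᵢ·δᵢ.
-20.7 = 0.236×(-42.1) + 0.158×(-48.2) + 0.377×δ_C + 0.229×(-11.3)
0.377·δ_C = -20.7 − (-20.139) = -0.561
δ_C = -0.561 / 0.377 = -1.49‰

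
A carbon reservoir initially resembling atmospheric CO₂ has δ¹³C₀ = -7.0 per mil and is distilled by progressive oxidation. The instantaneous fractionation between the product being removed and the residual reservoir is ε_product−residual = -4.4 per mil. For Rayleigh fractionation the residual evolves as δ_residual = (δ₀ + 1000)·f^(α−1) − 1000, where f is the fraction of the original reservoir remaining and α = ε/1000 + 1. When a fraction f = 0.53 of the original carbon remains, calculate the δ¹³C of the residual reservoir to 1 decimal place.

-4.2 per mil

Rayleigh residual: δ_res = (δ₀ + 1000)·f^(α−1) − 1000
α = ε/1000 + 1 = 0.99560, so α − 1 = -0.00440
f^(α−1) = 0.53^(-0.00440) = 1.002797
δ_res = (-7.0 + 1000) × 1.002797 − 1000 = 995.778 − 1000 = -4.22 per mil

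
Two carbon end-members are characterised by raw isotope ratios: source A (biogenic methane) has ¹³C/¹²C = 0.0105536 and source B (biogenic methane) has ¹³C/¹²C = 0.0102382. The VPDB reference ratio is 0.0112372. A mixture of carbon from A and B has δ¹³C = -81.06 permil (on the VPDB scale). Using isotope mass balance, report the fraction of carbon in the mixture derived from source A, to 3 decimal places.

δ_A = (0.0105536/0.0112372 − 1)×1000 = (0.939166 − 1)×1000 = -60.834 permil
δ_B = (0.0102382/0.0112372 − 1)×1000 = (0.911099 − 1)×1000 = -88.901 permil
f_A = (δ_mix − δ_B)/(δ_A − δ_B) = (-81.06 − (-88.901))/(-60.834 − (-88.901))
f_A = 7.841 / 28.067 = 0.2794

0.279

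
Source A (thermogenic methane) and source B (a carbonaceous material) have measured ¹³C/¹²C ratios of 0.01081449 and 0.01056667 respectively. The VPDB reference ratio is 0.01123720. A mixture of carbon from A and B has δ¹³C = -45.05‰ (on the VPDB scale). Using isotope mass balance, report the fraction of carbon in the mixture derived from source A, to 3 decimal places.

0.663

δ_A = (0.01081449/0.01123720 − 1)×1000 = (0.962383 − 1)×1000 = -37.617‰
δ_B = (0.01056667/0.01123720 − 1)×1000 = (0.940329 − 1)×1000 = -59.671‰
f_A = (δ_mix − δ_B)/(δ_A − δ_B) = (-45.05 − (-59.671))/(-37.617 − (-59.671))
f_A = 14.621 / 22.054 = 0.6630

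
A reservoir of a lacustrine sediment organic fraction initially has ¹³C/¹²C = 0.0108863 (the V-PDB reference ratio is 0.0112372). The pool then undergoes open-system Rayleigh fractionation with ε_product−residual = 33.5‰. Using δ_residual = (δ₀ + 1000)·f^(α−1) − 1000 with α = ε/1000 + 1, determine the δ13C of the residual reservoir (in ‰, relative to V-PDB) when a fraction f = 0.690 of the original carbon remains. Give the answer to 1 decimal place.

δ₀ = (0.0108863/0.0112372 − 1)×1000 = (0.968773 − 1)×1000 = -31.227‰
α − 1 = ε/1000 = 0.0335
f^(α−1) = 0.690^(0.0335) = 0.987646
δ_res = (-31.227 + 1000) × 0.987646 − 1000 = 956.805 − 1000 = -43.19‰

-43.2‰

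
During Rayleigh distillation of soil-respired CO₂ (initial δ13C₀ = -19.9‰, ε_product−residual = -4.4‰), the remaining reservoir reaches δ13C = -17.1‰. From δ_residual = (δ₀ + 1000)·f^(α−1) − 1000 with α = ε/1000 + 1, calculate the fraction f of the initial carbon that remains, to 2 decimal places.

0.52

α − 1 = ε/1000 = -0.0044
(δ_res + 1000)/(δ₀ + 1000) = (-17.1 + 1000)/(-19.9 + 1000) = 982.9/980.1 = 1.002857
f = 1.002857^(1/-0.0044) = exp(ln(1.002857)/-0.0044) = exp(0.00285/-0.0044)
f = exp(-0.6484) = 0.5229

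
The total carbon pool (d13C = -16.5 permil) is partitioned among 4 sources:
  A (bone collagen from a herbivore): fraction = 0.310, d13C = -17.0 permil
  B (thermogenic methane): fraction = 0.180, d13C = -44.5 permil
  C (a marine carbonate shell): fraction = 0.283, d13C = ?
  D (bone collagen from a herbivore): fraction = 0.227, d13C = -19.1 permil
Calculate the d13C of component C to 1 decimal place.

Isotope mass balance: δ_bulk = Σ fᵢ·δᵢ.
-16.5 = 0.310×(-17.0) + 0.180×(-44.5) + 0.283×δ_C + 0.227×(-19.1)
0.283·δ_C = -16.5 − (-17.616) = 1.116
δ_C = 1.116 / 0.283 = 3.94 permil

3.9 permil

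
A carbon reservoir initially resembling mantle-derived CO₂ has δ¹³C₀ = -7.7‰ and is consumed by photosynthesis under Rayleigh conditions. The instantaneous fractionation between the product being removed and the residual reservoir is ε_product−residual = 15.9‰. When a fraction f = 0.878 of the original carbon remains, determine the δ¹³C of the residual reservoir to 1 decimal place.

Rayleigh residual: δ_res = (δ₀ + 1000)·f^(α−1) − 1000
α = ε/1000 + 1 = 1.01590, so α − 1 = 0.01590
f^(α−1) = 0.878^(0.01590) = 0.997933
δ_res = (-7.7 + 1000) × 0.997933 − 1000 = 990.249 − 1000 = -9.75‰

-9.8‰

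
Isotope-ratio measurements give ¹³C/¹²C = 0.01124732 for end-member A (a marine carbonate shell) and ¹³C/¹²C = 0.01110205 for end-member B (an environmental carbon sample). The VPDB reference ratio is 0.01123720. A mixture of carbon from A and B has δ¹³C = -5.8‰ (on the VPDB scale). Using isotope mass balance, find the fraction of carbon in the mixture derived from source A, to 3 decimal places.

δ_A = (0.01124732/0.01123720 − 1)×1000 = (1.000901 − 1)×1000 = 0.901‰
δ_B = (0.01110205/0.01123720 − 1)×1000 = (0.987973 − 1)×1000 = -12.027‰
f_A = (δ_mix − δ_B)/(δ_A − δ_B) = (-5.8 − (-12.027))/(0.901 − (-12.027))
f_A = 6.227 / 12.928 = 0.4817

0.482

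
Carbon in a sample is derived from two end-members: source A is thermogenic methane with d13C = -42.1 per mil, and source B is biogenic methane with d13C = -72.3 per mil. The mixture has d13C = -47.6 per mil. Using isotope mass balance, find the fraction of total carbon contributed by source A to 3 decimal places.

δ_mix = f_A·δ_A + (1 − f_A)·δ_B  ⇒  f_A = (δ_mix − δ_B)/(δ_A − δ_B)
f_A = (-47.6 − (-72.3)) / (-42.1 − (-72.3))
f_A = 24.7 / 30.2 = 0.8179

0.818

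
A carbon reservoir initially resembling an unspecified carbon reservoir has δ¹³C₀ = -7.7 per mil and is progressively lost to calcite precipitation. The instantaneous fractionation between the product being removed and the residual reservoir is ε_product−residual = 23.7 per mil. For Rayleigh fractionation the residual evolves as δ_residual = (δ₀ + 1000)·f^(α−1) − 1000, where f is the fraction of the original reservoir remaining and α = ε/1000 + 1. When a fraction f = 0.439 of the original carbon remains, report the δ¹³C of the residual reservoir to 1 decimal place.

Rayleigh residual: δ_res = (δ₀ + 1000)·f^(α−1) − 1000
α = ε/1000 + 1 = 1.02370, so α − 1 = 0.02370
f^(α−1) = 0.439^(0.02370) = 0.980678
δ_res = (-7.7 + 1000) × 0.980678 − 1000 = 973.127 − 1000 = -26.87 per mil

-26.9 per mil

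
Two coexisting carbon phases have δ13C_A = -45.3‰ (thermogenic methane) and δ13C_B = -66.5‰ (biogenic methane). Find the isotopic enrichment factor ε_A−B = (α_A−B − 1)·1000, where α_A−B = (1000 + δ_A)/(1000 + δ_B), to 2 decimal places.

22.71‰

α_A−B = (1000 + -45.3) / (1000 + -66.5) = 954.7 / 933.5 = 1.022710
ε_A−B = (1.022710 − 1) × 1000 = 22.710‰
(The approximation ε ≈ δ_A − δ_B would give 21.2‰.)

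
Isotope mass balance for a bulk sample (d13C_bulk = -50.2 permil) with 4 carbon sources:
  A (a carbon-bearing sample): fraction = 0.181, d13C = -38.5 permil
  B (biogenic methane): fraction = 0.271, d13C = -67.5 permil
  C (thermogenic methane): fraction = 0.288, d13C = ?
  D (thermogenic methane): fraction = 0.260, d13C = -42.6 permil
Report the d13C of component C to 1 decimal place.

-48.1 permil

Isotope mass balance: δ_bulk = Σ fᵢ·δᵢ.
-50.2 = 0.181×(-38.5) + 0.271×(-67.5) + 0.288×δ_C + 0.260×(-42.6)
0.288·δ_C = -50.2 − (-36.337) = -13.863
δ_C = -13.863 / 0.288 = -48.14 permil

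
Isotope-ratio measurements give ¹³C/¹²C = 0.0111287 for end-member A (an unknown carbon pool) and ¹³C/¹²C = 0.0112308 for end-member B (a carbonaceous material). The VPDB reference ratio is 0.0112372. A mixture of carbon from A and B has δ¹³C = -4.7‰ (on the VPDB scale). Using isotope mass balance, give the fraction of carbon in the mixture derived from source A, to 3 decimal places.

0.455

δ_A = (0.0111287/0.0112372 − 1)×1000 = (0.990345 − 1)×1000 = -9.655‰
δ_B = (0.0112308/0.0112372 − 1)×1000 = (0.999430 − 1)×1000 = -0.570‰
f_A = (δ_mix − δ_B)/(δ_A − δ_B) = (-4.7 − (-0.570))/(-9.655 − (-0.570))
f_A = -4.130 / -9.086 = 0.4546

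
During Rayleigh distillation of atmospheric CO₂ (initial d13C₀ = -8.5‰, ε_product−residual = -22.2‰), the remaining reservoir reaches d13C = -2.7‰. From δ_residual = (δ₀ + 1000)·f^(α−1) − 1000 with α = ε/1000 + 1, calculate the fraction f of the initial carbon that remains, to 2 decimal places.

0.77

α − 1 = ε/1000 = -0.0222
(δ_res + 1000)/(δ₀ + 1000) = (-2.7 + 1000)/(-8.5 + 1000) = 997.3/991.5 = 1.005850
f = 1.005850^(1/-0.0222) = exp(ln(1.005850)/-0.0222) = exp(0.00583/-0.0222)
f = exp(-0.2627) = 0.7689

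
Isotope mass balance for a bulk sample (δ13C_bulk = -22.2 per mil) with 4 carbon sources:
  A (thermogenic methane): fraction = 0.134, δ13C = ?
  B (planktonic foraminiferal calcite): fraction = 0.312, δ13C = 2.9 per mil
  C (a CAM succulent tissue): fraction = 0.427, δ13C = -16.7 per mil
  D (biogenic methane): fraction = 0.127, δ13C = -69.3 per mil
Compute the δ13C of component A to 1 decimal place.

Isotope mass balance: δ_bulk = Σ fᵢ·δᵢ.
-22.2 = 0.134×δ_A + 0.312×(2.9) + 0.427×(-16.7) + 0.127×(-69.3)
0.134·δ_A = -22.2 − (-15.027) = -7.173
δ_A = -7.173 / 0.134 = -53.53 per mil

-53.5 per mil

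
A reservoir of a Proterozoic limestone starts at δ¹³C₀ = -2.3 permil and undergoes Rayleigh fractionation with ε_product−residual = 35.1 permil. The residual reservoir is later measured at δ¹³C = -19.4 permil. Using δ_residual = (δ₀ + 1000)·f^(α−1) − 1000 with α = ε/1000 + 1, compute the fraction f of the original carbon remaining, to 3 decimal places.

0.611

α − 1 = ε/1000 = 0.0351
(δ_res + 1000)/(δ₀ + 1000) = (-19.4 + 1000)/(-2.3 + 1000) = 980.6/997.7 = 0.982861
f = 0.982861^(1/0.0351) = exp(ln(0.982861)/0.0351) = exp(-0.01729/0.0351)
f = exp(-0.4925) = 0.6111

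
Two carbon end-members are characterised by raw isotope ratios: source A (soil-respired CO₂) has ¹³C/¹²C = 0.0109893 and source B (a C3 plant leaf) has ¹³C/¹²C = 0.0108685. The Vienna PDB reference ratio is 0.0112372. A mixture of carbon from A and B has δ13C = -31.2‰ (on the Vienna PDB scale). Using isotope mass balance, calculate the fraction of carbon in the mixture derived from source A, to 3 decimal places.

0.150

δ_A = (0.0109893/0.0112372 − 1)×1000 = (0.977939 − 1)×1000 = -22.061‰
δ_B = (0.0108685/0.0112372 − 1)×1000 = (0.967189 − 1)×1000 = -32.811‰
f_A = (δ_mix − δ_B)/(δ_A − δ_B) = (-31.2 − (-32.811))/(-22.061 − (-32.811))
f_A = 1.611 / 10.750 = 0.1498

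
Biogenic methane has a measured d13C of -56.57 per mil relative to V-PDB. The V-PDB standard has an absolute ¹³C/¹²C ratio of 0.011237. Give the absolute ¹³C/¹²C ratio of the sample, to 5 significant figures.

0.010601

R_sample = R_standard × (d13C/1000 + 1)
R_sample = 0.011237 × (-56.57/1000 + 1) = 0.011237 × 0.943430
R_sample = 0.0106013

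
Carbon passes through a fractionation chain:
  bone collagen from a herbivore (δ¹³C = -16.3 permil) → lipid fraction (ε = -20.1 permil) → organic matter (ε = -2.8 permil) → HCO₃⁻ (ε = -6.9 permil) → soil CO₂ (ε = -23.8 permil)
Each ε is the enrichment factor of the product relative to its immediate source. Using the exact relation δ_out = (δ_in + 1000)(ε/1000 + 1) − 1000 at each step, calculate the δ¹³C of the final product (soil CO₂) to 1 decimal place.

step 1: δ = (-16.30 + 1000)·(-20.1/1000 + 1) − 1000 = -36.07 permil
step 2: δ = (-36.07 + 1000)·(-2.8/1000 + 1) − 1000 = -38.77 permil
step 3: δ = (-38.77 + 1000)·(-6.9/1000 + 1) − 1000 = -45.40 permil
step 4: δ = (-45.40 + 1000)·(-23.8/1000 + 1) − 1000 = -68.12 permil

-68.1 permil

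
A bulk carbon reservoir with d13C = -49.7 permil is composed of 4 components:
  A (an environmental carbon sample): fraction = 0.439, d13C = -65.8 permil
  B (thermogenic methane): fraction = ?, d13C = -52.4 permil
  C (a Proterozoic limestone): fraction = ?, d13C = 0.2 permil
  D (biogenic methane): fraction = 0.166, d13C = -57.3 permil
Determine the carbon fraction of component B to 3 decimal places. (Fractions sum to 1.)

0.216

Let f_B and f_C be the unknown fractions; fractions sum to 1 so f_B + f_C = 0.395.
Mass balance: Σ fᵢ·δᵢ = δ_bulk ⇒ f_B·(-52.4) + f_C·(0.2) = -49.7 − (-38.398) = -11.302
Substitute f_C = 0.395 − f_B:
f_B·(-52.4 − 0.2) = -11.302 − 0.395×(0.2) = -11.381
f_B = -11.381 / -52.6 = 0.2164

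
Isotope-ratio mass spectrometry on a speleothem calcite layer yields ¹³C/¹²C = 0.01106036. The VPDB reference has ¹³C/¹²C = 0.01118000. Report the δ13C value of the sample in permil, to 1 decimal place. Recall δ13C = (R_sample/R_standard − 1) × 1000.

-10.7 permil

δ13C = (R_sample / R_standard − 1) × 1000
R_sample / R_standard = 0.01106036 / 0.01118000 = 0.989299
δ13C = (0.989299 − 1) × 1000 = -10.70 permil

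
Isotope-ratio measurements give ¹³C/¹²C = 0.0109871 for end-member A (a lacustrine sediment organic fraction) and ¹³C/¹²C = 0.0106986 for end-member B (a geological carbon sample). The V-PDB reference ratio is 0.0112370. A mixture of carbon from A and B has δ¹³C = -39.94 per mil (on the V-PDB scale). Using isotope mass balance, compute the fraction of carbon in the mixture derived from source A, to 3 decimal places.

δ_A = (0.0109871/0.0112370 − 1)×1000 = (0.977761 − 1)×1000 = -22.239 per mil
δ_B = (0.0106986/0.0112370 − 1)×1000 = (0.952087 − 1)×1000 = -47.913 per mil
f_A = (δ_mix − δ_B)/(δ_A − δ_B) = (-39.94 − (-47.913))/(-22.239 − (-47.913))
f_A = 7.973 / 25.674 = 0.3106

0.311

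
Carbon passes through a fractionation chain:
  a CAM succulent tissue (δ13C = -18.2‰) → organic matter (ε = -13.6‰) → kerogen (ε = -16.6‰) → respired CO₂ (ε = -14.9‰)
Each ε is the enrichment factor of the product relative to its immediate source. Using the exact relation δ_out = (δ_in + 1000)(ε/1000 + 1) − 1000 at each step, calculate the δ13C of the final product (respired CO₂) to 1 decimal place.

step 1: δ = (-18.20 + 1000)·(-13.6/1000 + 1) − 1000 = -31.55‰
step 2: δ = (-31.55 + 1000)·(-16.6/1000 + 1) − 1000 = -47.63‰
step 3: δ = (-47.63 + 1000)·(-14.9/1000 + 1) − 1000 = -61.82‰

-61.8‰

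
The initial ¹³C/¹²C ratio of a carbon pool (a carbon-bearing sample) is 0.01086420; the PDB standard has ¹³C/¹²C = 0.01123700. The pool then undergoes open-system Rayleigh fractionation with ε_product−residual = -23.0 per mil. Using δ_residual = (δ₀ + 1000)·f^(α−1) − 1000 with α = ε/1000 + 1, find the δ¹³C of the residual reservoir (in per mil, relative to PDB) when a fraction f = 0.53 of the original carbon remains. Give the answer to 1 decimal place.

-19.0 per mil

δ₀ = (0.01086420/0.01123700 − 1)×1000 = (0.966824 − 1)×1000 = -33.176 per mil
α − 1 = ε/1000 = -0.0230
f^(α−1) = 0.53^(-0.0230) = 1.014709
δ_res = (-33.176 + 1000) × 1.014709 − 1000 = 981.045 − 1000 = -18.95 per mil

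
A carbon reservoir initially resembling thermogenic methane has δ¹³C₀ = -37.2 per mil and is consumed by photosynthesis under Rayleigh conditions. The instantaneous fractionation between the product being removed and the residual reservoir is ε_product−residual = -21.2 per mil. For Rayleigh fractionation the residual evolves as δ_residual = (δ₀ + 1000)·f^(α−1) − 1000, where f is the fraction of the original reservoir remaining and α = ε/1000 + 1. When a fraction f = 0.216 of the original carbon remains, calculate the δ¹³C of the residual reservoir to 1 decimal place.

-5.4 per mil

Rayleigh residual: δ_res = (δ₀ + 1000)·f^(α−1) − 1000
α = ε/1000 + 1 = 0.97880, so α − 1 = -0.02120
f^(α−1) = 0.216^(-0.02120) = 1.033022
δ_res = (-37.2 + 1000) × 1.033022 − 1000 = 994.594 − 1000 = -5.41 per mil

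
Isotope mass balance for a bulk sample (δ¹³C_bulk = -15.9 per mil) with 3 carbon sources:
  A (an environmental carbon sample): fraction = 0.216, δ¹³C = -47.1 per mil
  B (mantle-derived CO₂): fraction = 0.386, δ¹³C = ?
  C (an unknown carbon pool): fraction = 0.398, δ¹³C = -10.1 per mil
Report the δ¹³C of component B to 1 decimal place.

Isotope mass balance: δ_bulk = Σ fᵢ·δᵢ.
-15.9 = 0.216×(-47.1) + 0.386×δ_B + 0.398×(-10.1)
0.386·δ_B = -15.9 − (-14.193) = -1.707
δ_B = -1.707 / 0.386 = -4.42 per mil

-4.4 per mil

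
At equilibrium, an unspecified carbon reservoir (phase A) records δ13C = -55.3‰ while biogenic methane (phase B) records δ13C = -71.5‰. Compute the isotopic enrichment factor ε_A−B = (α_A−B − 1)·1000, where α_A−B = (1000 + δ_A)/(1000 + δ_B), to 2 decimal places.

α_A−B = (1000 + -55.3) / (1000 + -71.5) = 944.7 / 928.5 = 1.017447
ε_A−B = (1.017447 − 1) × 1000 = 17.447‰
(The approximation ε ≈ δ_A − δ_B would give 16.2‰.)

17.45‰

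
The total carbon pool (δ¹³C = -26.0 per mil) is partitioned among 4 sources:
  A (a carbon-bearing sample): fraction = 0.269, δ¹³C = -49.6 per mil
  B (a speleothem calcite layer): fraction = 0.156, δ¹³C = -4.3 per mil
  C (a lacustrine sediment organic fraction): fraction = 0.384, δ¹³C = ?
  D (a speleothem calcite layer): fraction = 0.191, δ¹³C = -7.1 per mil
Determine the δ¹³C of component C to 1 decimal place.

-27.7 per mil

Isotope mass balance: δ_bulk = Σ fᵢ·δᵢ.
-26.0 = 0.269×(-49.6) + 0.156×(-4.3) + 0.384×δ_C + 0.191×(-7.1)
0.384·δ_C = -26.0 − (-15.369) = -10.631
δ_C = -10.631 / 0.384 = -27.68 per mil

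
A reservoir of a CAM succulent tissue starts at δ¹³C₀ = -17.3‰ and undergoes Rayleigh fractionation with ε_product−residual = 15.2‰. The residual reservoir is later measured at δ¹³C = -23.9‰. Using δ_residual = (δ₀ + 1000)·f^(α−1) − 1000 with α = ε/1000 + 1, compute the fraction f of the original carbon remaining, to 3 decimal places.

α − 1 = ε/1000 = 0.0152
(δ_res + 1000)/(δ₀ + 1000) = (-23.9 + 1000)/(-17.3 + 1000) = 976.1/982.7 = 0.993284
f = 0.993284^(1/0.0152) = exp(ln(0.993284)/0.0152) = exp(-0.00674/0.0152)
f = exp(-0.4433) = 0.6419

0.642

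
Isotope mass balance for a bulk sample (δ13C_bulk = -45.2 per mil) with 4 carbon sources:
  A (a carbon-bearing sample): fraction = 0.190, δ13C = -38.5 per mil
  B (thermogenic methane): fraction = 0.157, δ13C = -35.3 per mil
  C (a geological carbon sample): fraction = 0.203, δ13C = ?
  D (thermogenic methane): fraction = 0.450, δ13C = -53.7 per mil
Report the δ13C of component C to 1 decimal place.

-40.3 per mil

Isotope mass balance: δ_bulk = Σ fᵢ·δᵢ.
-45.2 = 0.190×(-38.5) + 0.157×(-35.3) + 0.203×δ_C + 0.450×(-53.7)
0.203·δ_C = -45.2 − (-37.022) = -8.178
δ_C = -8.178 / 0.203 = -40.29 per mil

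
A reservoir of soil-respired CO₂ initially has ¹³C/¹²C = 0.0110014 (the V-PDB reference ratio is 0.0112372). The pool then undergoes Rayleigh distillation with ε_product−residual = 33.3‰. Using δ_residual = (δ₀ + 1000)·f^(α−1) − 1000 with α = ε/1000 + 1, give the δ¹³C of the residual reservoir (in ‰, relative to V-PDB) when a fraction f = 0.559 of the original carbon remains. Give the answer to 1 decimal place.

-39.8‰

δ₀ = (0.0110014/0.0112372 − 1)×1000 = (0.979016 − 1)×1000 = -20.984‰
α − 1 = ε/1000 = 0.0333
f^(α−1) = 0.559^(0.0333) = 0.980819
δ_res = (-20.984 + 1000) × 0.980819 − 1000 = 960.237 − 1000 = -39.76‰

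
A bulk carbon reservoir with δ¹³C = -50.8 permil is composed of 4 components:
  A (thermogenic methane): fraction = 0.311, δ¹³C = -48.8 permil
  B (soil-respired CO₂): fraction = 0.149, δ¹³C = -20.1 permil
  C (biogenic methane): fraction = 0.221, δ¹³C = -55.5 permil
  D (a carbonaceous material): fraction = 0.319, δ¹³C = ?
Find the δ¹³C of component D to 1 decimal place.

Isotope mass balance: δ_bulk = Σ fᵢ·δᵢ.
-50.8 = 0.311×(-48.8) + 0.149×(-20.1) + 0.221×(-55.5) + 0.319×δ_D
0.319·δ_D = -50.8 − (-30.437) = -20.363
δ_D = -20.363 / 0.319 = -63.83 permil

-63.8 permil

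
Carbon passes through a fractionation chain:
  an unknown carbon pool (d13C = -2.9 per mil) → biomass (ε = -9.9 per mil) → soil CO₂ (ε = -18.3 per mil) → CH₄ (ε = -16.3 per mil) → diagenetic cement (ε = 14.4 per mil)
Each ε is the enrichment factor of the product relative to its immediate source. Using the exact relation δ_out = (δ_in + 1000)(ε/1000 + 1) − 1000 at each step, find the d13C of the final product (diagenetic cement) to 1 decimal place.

-32.9 per mil

step 1: δ = (-2.90 + 1000)·(-9.9/1000 + 1) − 1000 = -12.77 per mil
step 2: δ = (-12.77 + 1000)·(-18.3/1000 + 1) − 1000 = -30.84 per mil
step 3: δ = (-30.84 + 1000)·(-16.3/1000 + 1) − 1000 = -46.63 per mil
step 4: δ = (-46.63 + 1000)·(14.4/1000 + 1) − 1000 = -32.91 per mil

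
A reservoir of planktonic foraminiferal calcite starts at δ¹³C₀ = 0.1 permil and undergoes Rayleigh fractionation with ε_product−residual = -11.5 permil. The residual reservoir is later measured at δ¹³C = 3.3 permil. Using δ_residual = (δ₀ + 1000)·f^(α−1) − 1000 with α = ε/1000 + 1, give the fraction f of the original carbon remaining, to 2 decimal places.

α − 1 = ε/1000 = -0.0115
(δ_res + 1000)/(δ₀ + 1000) = (3.3 + 1000)/(0.1 + 1000) = 1003.3/1000.1 = 1.003200
f = 1.003200^(1/-0.0115) = exp(ln(1.003200)/-0.0115) = exp(0.00319/-0.0115)
f = exp(-0.2778) = 0.7575

0.76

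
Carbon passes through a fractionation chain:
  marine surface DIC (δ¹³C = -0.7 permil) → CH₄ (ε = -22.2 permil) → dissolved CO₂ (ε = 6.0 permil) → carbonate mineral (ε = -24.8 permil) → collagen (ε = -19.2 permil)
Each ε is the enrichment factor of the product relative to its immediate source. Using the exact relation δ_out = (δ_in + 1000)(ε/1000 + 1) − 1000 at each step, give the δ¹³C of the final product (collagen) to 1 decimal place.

-59.8 permil

step 1: δ = (-0.70 + 1000)·(-22.2/1000 + 1) − 1000 = -22.88 permil
step 2: δ = (-22.88 + 1000)·(6.0/1000 + 1) − 1000 = -17.02 permil
step 3: δ = (-17.02 + 1000)·(-24.8/1000 + 1) − 1000 = -41.40 permil
step 4: δ = (-41.40 + 1000)·(-19.2/1000 + 1) − 1000 = -59.80 permil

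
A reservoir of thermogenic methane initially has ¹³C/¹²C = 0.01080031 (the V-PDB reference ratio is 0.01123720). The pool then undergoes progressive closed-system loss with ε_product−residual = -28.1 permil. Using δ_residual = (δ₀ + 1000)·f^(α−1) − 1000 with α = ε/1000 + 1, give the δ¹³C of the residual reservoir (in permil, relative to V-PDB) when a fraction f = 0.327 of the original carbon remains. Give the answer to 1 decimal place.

-8.2 permil

δ₀ = (0.01080031/0.01123720 − 1)×1000 = (0.961121 − 1)×1000 = -38.879 permil
α − 1 = ε/1000 = -0.0281
f^(α−1) = 0.327^(-0.0281) = 1.031909
δ_res = (-38.879 + 1000) × 1.031909 − 1000 = 991.789 − 1000 = -8.21 permil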